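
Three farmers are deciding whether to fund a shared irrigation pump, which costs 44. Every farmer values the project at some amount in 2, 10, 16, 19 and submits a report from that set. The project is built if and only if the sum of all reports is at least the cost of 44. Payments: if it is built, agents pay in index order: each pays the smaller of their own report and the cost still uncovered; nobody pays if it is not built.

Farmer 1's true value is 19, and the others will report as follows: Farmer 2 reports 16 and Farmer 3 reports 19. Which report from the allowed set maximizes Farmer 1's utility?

10

Report 2: project not built, utility 0.
Report 10: project built, pays 10, utility 19 - 10 = 9.
Report 16: project built, pays 16, utility 19 - 16 = 3.
Report 19: project built, pays 19, utility 19 - 19 = 0.
The best choice is 10 with utility 9.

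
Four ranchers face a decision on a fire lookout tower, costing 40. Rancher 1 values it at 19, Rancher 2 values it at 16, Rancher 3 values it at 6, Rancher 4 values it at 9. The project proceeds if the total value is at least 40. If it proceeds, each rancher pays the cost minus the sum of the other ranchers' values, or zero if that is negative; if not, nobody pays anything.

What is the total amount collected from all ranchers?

15

Total value 50 ≥ cost 40, so it is built.
Rancher 1: others sum to 31; max(0, 40 - 31) = 9.
Rancher 2: others sum to 34; max(0, 40 - 34) = 6.
Rancher 3: others sum to 44; max(0, 40 - 44) = 0.
Rancher 4: others sum to 41; max(0, 40 - 41) = 0.
Total collected = 9 + 6 + 0 + 0 = 15.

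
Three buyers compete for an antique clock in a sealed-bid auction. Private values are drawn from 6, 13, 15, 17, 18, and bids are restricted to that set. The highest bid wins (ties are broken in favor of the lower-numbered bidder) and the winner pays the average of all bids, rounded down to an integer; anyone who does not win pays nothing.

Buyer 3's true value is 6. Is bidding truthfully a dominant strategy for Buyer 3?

Yes

Check each profile of the others' bids and compare truth against every alternative bid.
Others bid (6, 6): truth gives 0, best alternative gives -2.
Others bid (6, 13): truth gives 0, best alternative gives 0.
Others bid (6, 15): truth gives 0, best alternative gives 0.
Others bid (6, 17): truth gives 0, best alternative gives 0.
Others bid (6, 18): truth gives 0, best alternative gives 0.
Others bid (13, 6): truth gives 0, best alternative gives 0.
(Remaining 19 profiles checked similarly; truth is weakly best in each.)
In every case the truthful bid is at least as good as any alternative, so it is a dominant strategy.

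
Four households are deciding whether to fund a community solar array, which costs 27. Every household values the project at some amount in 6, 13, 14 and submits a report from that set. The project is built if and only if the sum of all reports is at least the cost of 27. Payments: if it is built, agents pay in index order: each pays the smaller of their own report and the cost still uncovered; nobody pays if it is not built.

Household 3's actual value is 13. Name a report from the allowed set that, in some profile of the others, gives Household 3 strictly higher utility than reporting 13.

Suppose Household 1 reports 6, Household 2 reports 6 and Household 4 reports 13.
Report 13: project built, pays 13, utility 13 - 13 = 0.
Report 6: project built, pays 6, utility 13 - 6 = 7.
So reporting 6 beats truth here (7 > 0).

6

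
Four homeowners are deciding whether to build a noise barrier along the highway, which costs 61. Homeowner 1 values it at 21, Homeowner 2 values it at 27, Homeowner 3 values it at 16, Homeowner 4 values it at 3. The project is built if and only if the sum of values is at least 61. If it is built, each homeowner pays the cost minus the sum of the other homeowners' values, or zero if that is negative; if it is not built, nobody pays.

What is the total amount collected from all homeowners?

46

Total value 67 ≥ cost 61, so it is built.
Homeowner 1: others sum to 46; max(0, 61 - 46) = 15.
Homeowner 2: others sum to 40; max(0, 61 - 40) = 21.
Homeowner 3: others sum to 51; max(0, 61 - 51) = 10.
Homeowner 4: others sum to 64; max(0, 61 - 64) = 0.
Total collected = 15 + 21 + 10 + 0 = 46.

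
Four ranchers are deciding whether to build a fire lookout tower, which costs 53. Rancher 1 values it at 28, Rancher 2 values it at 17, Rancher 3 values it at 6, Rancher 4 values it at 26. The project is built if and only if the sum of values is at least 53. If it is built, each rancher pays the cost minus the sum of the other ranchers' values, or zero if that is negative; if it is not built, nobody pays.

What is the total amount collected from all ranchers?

6

Total value 77 ≥ cost 53, so it is built.
Rancher 1: others sum to 49; max(0, 53 - 49) = 4.
Rancher 2: others sum to 60; max(0, 53 - 60) = 0.
Rancher 3: others sum to 71; max(0, 53 - 71) = 0.
Rancher 4: others sum to 51; max(0, 53 - 51) = 2.
Total collected = 4 + 0 + 0 + 2 = 6.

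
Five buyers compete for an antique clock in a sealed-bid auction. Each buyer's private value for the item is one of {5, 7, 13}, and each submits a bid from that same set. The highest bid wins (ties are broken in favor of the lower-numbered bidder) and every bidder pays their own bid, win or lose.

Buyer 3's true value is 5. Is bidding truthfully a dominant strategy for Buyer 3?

Consider the case where Buyer 1 bids 5, Buyer 2 bids 5, Buyer 4 bids 5 and Buyer 5 bids 5.
Truthful bid 5: loses but pays 5, utility -5.
Bid 7 instead: wins, pays 7, utility 5 - 7 = -2.
Since -2 > -5, bidding 7 is strictly better here, so truthful bidding is not dominant.

No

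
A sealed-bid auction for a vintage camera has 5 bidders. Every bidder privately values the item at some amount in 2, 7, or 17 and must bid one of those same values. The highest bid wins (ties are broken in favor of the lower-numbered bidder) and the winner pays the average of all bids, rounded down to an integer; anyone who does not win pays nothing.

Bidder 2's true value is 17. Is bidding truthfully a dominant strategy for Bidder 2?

No

Consider the case where Bidder 1 bids 2, Bidder 3 bids 2, Bidder 4 bids 2 and Bidder 5 bids 2.
Truthful bid 17: wins, pays 5, utility 17 - 5 = 12.
Bid 7 instead: wins, pays 3, utility 17 - 3 = 14.
Since 14 > 12, bidding 7 is strictly better here, so truthful bidding is not dominant.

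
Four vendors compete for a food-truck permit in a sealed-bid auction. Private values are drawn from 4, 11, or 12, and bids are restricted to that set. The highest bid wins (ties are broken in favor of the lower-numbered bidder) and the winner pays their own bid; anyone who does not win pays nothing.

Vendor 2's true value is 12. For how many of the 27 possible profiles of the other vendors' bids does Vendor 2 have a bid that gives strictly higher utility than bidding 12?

Others bid (4, 4, 4): truth gives 0; bid 11 gives 1 > 0. Violating.
Others bid (4, 4, 11): truth gives 0; bid 11 gives 1 > 0. Violating.
Others bid (4, 11, 4): truth gives 0; bid 11 gives 1 > 0. Violating.
Others bid (4, 11, 11): truth gives 0; bid 11 gives 1 > 0. Violating.
Others bid (4, 4, 12): truth gives 0; no alternative beats it.
Others bid (4, 11, 12): truth gives 0; no alternative beats it.
(Checking all 27 profiles: 4 have a profitable deviation, 23 do not.)

4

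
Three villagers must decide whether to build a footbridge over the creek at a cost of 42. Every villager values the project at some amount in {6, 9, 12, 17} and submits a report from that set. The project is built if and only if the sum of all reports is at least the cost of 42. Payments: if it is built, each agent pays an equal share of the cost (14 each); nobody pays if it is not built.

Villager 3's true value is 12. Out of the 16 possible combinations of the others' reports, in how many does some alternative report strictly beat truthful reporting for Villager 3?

Others report (17, 17): truth gives -2; report 6 gives 0 > -2. Violating.
Others report (6, 6): truth gives 0; no alternative beats it.
Others report (6, 9): truth gives 0; no alternative beats it.
(Checking all 16 profiles: 1 has a profitable deviation, 15 do not.)

1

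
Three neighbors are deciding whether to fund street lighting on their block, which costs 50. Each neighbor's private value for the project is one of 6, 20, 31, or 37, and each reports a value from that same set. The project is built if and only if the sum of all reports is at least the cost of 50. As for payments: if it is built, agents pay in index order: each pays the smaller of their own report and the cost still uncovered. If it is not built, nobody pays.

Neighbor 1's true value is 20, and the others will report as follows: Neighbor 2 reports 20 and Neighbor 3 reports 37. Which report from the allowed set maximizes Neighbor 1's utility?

Report 6: project built, pays 6, utility 20 - 6 = 14.
Report 20: project built, pays 20, utility 20 - 20 = 0.
Report 31: project built, pays 31, utility 20 - 31 = -11.
Report 37: project built, pays 37, utility 20 - 37 = -17.
The best choice is 6 with utility 14.

6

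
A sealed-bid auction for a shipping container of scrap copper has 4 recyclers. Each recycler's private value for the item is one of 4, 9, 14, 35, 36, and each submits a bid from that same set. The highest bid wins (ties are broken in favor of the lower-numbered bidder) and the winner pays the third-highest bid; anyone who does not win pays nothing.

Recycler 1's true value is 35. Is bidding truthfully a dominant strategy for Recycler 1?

No

Consider the case where Recycler 2 bids 4, Recycler 3 bids 4 and Recycler 4 bids 36.
Truthful bid 35: loses, pays 0, utility 0.
Bid 36 instead: wins, pays 4, utility 35 - 4 = 31.
Since 31 > 0, bidding 36 is strictly better here, so truthful bidding is not dominant.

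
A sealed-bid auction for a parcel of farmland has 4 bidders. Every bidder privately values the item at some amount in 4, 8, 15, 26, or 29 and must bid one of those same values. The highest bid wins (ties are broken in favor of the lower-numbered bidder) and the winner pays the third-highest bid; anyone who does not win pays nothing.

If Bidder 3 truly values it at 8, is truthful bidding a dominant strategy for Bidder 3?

No

Consider the case where Bidder 1 bids 4, Bidder 2 bids 4 and Bidder 4 bids 15.
Truthful bid 8: loses, pays 0, utility 0.
Bid 15 instead: wins, pays 4, utility 8 - 4 = 4.
Since 4 > 0, bidding 15 is strictly better here, so truthful bidding is not dominant.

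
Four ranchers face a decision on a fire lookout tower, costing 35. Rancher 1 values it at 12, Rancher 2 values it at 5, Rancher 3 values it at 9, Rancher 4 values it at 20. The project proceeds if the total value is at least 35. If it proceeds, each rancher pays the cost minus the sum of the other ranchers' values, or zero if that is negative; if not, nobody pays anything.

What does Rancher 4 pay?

9

Total value 46 ≥ cost 35, so the project is built.
The other ranchers' values sum to 26.
Cost minus that sum is 35 - 26 = 9.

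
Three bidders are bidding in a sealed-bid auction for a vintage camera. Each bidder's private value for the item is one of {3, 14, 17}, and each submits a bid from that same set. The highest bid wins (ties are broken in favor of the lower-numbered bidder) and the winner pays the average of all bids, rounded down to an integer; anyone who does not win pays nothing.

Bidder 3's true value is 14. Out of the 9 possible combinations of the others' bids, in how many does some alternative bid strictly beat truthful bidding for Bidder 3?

Others bid (3, 14): truth gives 0; bid 17 gives 3 > 0. Violating.
Others bid (14, 3): truth gives 0; bid 17 gives 3 > 0. Violating.
Others bid (3, 3): truth gives 8; no alternative beats it.
Others bid (3, 17): truth gives 0; no alternative beats it.
(Checking all 9 profiles: 2 have a profitable deviation, 7 do not.)

2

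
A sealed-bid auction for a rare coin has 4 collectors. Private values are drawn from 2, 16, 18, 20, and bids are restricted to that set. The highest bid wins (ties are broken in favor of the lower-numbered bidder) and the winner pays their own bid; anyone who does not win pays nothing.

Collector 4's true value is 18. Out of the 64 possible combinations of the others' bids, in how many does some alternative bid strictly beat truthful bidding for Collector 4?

Others bid (2, 2, 2): truth gives 0; bid 16 gives 2 > 0. Violating.
Others bid (2, 2, 16): truth gives 0; no alternative beats it.
Others bid (2, 2, 18): truth gives 0; no alternative beats it.
(Checking all 64 profiles: 1 has a profitable deviation, 63 do not.)

1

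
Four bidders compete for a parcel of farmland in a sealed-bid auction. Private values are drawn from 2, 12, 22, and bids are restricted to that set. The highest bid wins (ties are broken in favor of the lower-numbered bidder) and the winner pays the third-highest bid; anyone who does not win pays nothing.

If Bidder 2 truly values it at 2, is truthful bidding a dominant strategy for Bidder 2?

Check each profile of the others' bids and compare truth against every alternative bid.
Others bid (2, 12, 12): truth gives 0, best alternative gives -10.
Others bid (2, 2, 2): truth gives 0, best alternative gives 0.
Others bid (2, 2, 12): truth gives 0, best alternative gives 0.
Others bid (2, 2, 22): truth gives 0, best alternative gives 0.
Others bid (2, 12, 2): truth gives 0, best alternative gives 0.
Others bid (2, 12, 22): truth gives 0, best alternative gives 0.
(Remaining 21 profiles checked similarly; truth is weakly best in each.)
In every case the truthful bid is at least as good as any alternative, so it is a dominant strategy.

Yes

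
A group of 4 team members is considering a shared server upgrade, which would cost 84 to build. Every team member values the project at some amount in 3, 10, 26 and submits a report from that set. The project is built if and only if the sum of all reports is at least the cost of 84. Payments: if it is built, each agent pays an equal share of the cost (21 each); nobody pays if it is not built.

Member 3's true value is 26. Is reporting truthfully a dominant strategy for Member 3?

Yes

Check each profile of the others' reports and compare truth against every alternative report.
Others report (10, 26, 26): truth gives 5, best alternative gives 0.
Others report (26, 10, 26): truth gives 5, best alternative gives 0.
Others report (26, 26, 10): truth gives 5, best alternative gives 0.
Others report (26, 26, 26): truth gives 5, best alternative gives 5.
Others report (3, 3, 3): truth gives 0, best alternative gives 0.
Others report (3, 3, 10): truth gives 0, best alternative gives 0.
(Remaining 21 profiles checked similarly; truth is weakly best in each.)
In every case the truthful report is at least as good as any alternative, so it is a dominant strategy.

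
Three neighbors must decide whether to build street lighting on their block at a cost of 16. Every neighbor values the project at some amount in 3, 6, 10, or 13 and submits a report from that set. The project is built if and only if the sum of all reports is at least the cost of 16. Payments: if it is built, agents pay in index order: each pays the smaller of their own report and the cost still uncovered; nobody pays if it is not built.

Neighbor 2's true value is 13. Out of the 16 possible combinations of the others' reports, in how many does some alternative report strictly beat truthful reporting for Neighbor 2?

Others report (3, 3): truth gives 0; report 10 gives 3 > 0. Violating.
Others report (3, 6): truth gives 0; report 10 gives 3 > 0. Violating.
Others report (3, 10): truth gives 0; report 3 gives 10 > 0. Violating.
Others report (3, 13): truth gives 0; report 3 gives 10 > 0. Violating.
Others report (6, 3): truth gives 3; no alternative beats it.
Others report (13, 3): truth gives 10; no alternative beats it.
(Checking all 16 profiles: 11 have a profitable deviation, 5 do not.)

11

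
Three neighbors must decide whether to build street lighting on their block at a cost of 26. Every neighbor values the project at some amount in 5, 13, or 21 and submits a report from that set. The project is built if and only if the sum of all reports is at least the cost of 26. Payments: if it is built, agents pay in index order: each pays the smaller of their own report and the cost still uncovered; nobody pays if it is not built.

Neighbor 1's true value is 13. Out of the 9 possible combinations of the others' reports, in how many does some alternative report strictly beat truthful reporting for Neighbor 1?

6

Others report (5, 21): truth gives 0; report 5 gives 8 > 0. Violating.
Others report (13, 13): truth gives 0; report 5 gives 8 > 0. Violating.
Others report (13, 21): truth gives 0; report 5 gives 8 > 0. Violating.
Others report (21, 5): truth gives 0; report 5 gives 8 > 0. Violating.
Others report (5, 5): truth gives 0; no alternative beats it.
Others report (5, 13): truth gives 0; no alternative beats it.
(Checking all 9 profiles: 6 have a profitable deviation, 3 do not.)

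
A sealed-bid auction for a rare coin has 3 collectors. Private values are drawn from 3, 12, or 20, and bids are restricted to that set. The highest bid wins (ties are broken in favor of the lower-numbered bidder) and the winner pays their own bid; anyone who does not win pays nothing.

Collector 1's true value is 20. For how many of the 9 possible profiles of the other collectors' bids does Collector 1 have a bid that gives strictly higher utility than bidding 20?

4

Others bid (3, 3): truth gives 0; bid 3 gives 17 > 0. Violating.
Others bid (3, 12): truth gives 0; bid 12 gives 8 > 0. Violating.
Others bid (12, 3): truth gives 0; bid 12 gives 8 > 0. Violating.
Others bid (12, 12): truth gives 0; bid 12 gives 8 > 0. Violating.
Others bid (3, 20): truth gives 0; no alternative beats it.
Others bid (12, 20): truth gives 0; no alternative beats it.
(Checking all 9 profiles: 4 have a profitable deviation, 5 do not.)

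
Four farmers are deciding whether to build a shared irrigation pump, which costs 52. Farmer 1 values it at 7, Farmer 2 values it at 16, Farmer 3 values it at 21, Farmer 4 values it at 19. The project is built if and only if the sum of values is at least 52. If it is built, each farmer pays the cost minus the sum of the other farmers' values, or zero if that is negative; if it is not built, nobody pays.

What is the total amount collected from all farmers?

23

Total value 63 ≥ cost 52, so it is built.
Farmer 1: others sum to 56; max(0, 52 - 56) = 0.
Farmer 2: others sum to 47; max(0, 52 - 47) = 5.
Farmer 3: others sum to 42; max(0, 52 - 42) = 10.
Farmer 4: others sum to 44; max(0, 52 - 44) = 8.
Total collected = 0 + 5 + 10 + 8 = 23.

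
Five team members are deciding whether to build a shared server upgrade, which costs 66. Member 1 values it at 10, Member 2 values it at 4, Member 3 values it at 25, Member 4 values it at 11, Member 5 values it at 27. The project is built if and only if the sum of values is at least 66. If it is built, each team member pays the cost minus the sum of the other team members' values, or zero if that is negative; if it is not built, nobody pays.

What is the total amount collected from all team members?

Total value 77 ≥ cost 66, so it is built.
Member 1: others sum to 67; max(0, 66 - 67) = 0.
Member 2: others sum to 73; max(0, 66 - 73) = 0.
Member 3: others sum to 52; max(0, 66 - 52) = 14.
Member 4: others sum to 66; max(0, 66 - 66) = 0.
Member 5: others sum to 50; max(0, 66 - 50) = 16.
Total collected = 0 + 0 + 14 + 0 + 16 = 30.

30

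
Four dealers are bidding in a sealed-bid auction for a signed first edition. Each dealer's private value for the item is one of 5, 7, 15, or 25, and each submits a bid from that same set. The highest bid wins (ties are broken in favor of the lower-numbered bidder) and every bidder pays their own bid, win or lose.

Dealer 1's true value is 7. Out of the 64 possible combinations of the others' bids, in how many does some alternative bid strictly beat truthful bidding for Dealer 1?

57

Others bid (5, 5, 5): truth gives 0; bid 5 gives 2 > 0. Violating.
Others bid (5, 5, 15): truth gives -7; bid 5 gives -5 > -7. Violating.
Others bid (5, 5, 25): truth gives -7; bid 5 gives -5 > -7. Violating.
Others bid (5, 7, 15): truth gives -7; bid 5 gives -5 > -7. Violating.
Others bid (5, 5, 7): truth gives 0; no alternative beats it.
Others bid (5, 7, 5): truth gives 0; no alternative beats it.
(Checking all 64 profiles: 57 have a profitable deviation, 7 do not.)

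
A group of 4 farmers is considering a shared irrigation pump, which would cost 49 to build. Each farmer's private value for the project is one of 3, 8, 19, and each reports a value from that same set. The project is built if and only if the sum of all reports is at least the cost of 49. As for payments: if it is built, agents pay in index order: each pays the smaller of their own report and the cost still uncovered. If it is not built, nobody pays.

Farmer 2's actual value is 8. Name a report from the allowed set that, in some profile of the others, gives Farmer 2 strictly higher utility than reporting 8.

Suppose Farmer 1 reports 8, Farmer 3 reports 19 and Farmer 4 reports 19.
Report 8: project built, pays 8, utility 8 - 8 = 0.
Report 3: project built, pays 3, utility 8 - 3 = 5.
So reporting 3 beats truth here (5 > 0).

3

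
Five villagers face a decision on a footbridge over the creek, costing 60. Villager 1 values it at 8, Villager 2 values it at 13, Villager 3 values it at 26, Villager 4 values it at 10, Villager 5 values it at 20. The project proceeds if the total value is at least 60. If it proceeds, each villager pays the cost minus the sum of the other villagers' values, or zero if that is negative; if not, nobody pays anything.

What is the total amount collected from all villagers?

12

Total value 77 ≥ cost 60, so it is built.
Villager 1: others sum to 69; max(0, 60 - 69) = 0.
Villager 2: others sum to 64; max(0, 60 - 64) = 0.
Villager 3: others sum to 51; max(0, 60 - 51) = 9.
Villager 4: others sum to 67; max(0, 60 - 67) = 0.
Villager 5: others sum to 57; max(0, 60 - 57) = 3.
Total collected = 0 + 0 + 9 + 0 + 3 = 12.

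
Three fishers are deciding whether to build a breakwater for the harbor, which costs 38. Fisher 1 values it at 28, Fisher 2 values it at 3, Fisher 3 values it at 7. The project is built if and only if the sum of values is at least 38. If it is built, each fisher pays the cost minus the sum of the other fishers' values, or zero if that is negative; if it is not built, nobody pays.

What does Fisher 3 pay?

Total value 38 ≥ cost 38, so the project is built.
The other fishers' values sum to 31.
Cost minus that sum is 38 - 31 = 7.

7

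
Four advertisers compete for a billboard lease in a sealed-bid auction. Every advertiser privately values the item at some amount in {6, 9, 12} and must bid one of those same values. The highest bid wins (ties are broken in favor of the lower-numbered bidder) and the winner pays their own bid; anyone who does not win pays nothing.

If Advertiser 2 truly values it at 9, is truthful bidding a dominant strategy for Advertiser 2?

Check each profile of the others' bids and compare truth against every alternative bid.
Others bid (6, 6, 6): truth gives 0, best alternative gives 0.
Others bid (6, 6, 9): truth gives 0, best alternative gives 0.
Others bid (6, 6, 12): truth gives 0, best alternative gives 0.
Others bid (6, 9, 6): truth gives 0, best alternative gives 0.
Others bid (6, 9, 9): truth gives 0, best alternative gives 0.
Others bid (6, 9, 12): truth gives 0, best alternative gives 0.
(Remaining 21 profiles checked similarly; truth is weakly best in each.)
In every case the truthful bid is at least as good as any alternative, so it is a dominant strategy.

Yes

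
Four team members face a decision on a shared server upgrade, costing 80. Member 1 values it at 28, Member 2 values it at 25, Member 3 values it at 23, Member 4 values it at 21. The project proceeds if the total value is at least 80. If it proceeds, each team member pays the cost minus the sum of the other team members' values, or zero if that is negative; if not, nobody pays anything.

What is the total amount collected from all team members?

29

Total value 97 ≥ cost 80, so it is built.
Member 1: others sum to 69; max(0, 80 - 69) = 11.
Member 2: others sum to 72; max(0, 80 - 72) = 8.
Member 3: others sum to 74; max(0, 80 - 74) = 6.
Member 4: others sum to 76; max(0, 80 - 76) = 4.
Total collected = 11 + 8 + 6 + 4 = 29.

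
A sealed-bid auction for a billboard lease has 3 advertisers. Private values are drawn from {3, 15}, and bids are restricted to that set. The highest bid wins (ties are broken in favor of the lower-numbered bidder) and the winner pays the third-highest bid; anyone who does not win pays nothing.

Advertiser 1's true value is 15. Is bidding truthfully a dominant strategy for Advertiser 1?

Check each profile of the others' bids and compare truth against every alternative bid.
Others bid (3, 15): truth gives 12, best alternative gives 0.
Others bid (15, 3): truth gives 12, best alternative gives 0.
Others bid (3, 3): truth gives 12, best alternative gives 12.
Others bid (15, 15): truth gives 0, best alternative gives 0.
In every case the truthful bid is at least as good as any alternative, so it is a dominant strategy.

Yes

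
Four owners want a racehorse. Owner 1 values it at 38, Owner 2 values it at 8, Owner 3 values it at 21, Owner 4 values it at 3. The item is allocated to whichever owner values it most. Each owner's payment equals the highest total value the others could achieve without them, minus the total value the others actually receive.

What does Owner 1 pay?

21

Owner 1 has the highest value and receives the item.
Without Owner 1, the item would go to the next-highest value, 21, so the others could achieve 21.
With Owner 1 present and winning, the others receive nothing, so their total is 0.
Payment = 21 - 0 = 21.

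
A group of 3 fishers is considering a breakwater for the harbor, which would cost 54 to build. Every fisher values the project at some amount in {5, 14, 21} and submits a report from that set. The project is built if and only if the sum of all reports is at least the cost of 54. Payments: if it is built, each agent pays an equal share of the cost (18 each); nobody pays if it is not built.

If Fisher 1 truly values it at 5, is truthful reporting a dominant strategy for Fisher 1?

Yes

Check each profile of the others' reports and compare truth against every alternative report.
Others report (21, 21): truth gives 0, best alternative gives -13.
Others report (5, 5): truth gives 0, best alternative gives 0.
Others report (5, 14): truth gives 0, best alternative gives 0.
Others report (5, 21): truth gives 0, best alternative gives 0.
Others report (14, 5): truth gives 0, best alternative gives 0.
Others report (14, 14): truth gives 0, best alternative gives 0.
(Remaining 3 profiles checked similarly; truth is weakly best in each.)
In every case the truthful report is at least as good as any alternative, so it is a dominant strategy.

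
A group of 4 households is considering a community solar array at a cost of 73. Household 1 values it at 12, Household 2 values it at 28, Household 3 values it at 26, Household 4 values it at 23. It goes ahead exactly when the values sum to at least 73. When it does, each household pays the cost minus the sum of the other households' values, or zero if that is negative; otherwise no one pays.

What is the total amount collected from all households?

Total value 89 ≥ cost 73, so it is built.
Household 1: others sum to 77; max(0, 73 - 77) = 0.
Household 2: others sum to 61; max(0, 73 - 61) = 12.
Household 3: others sum to 63; max(0, 73 - 63) = 10.
Household 4: others sum to 66; max(0, 73 - 66) = 7.
Total collected = 0 + 12 + 10 + 7 = 29.

29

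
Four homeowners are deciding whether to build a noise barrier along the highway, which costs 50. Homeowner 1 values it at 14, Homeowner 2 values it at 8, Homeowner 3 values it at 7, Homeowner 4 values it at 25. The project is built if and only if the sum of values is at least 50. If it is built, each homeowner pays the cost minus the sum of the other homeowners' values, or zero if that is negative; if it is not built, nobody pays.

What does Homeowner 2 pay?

4

Total value 54 ≥ cost 50, so the project is built.
The other homeowners' values sum to 46.
Cost minus that sum is 50 - 46 = 4.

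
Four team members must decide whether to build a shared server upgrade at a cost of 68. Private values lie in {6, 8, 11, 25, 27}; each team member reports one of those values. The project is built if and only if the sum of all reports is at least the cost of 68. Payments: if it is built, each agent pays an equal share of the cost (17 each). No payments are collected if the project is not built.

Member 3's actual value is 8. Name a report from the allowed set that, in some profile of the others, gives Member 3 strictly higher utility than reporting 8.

Suppose Member 1 reports 6, Member 2 reports 27 and Member 4 reports 27.
Report 8: project built, pays 17, utility 8 - 17 = -9.
Report 6: project not built, utility 0.
So reporting 6 beats truth here (0 > -9).

6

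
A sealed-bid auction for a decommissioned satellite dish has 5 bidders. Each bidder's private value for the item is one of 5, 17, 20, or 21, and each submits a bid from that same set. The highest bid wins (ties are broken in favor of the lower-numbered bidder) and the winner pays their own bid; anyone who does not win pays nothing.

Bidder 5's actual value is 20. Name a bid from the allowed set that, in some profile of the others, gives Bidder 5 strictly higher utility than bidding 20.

17

Suppose Bidder 1 bids 5, Bidder 2 bids 5, Bidder 3 bids 5 and Bidder 4 bids 5.
Bid 20: wins, pays 20, utility 20 - 20 = 0.
Bid 17: wins, pays 17, utility 20 - 17 = 3.
So bidding 17 beats truth here (3 > 0).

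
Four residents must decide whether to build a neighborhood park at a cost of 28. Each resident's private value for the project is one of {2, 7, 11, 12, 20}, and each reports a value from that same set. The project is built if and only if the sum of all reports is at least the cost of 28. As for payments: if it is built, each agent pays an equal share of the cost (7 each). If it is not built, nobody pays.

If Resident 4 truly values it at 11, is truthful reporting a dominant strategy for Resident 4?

No

Consider the case where Resident 1 reports 2, Resident 2 reports 2 and Resident 3 reports 7.
Truthful report 11: project not built, utility 0.
Report 20 instead: project built, pays 7, utility 11 - 7 = 4.
Since 4 > 0, reporting 20 is strictly better here, so truthful reporting is not dominant.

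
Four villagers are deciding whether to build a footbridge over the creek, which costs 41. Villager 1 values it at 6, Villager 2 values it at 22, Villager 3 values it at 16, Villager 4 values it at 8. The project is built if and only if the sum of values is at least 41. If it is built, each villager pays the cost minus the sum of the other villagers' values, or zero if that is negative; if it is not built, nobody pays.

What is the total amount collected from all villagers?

16

Total value 52 ≥ cost 41, so it is built.
Villager 1: others sum to 46; max(0, 41 - 46) = 0.
Villager 2: others sum to 30; max(0, 41 - 30) = 11.
Villager 3: others sum to 36; max(0, 41 - 36) = 5.
Villager 4: others sum to 44; max(0, 41 - 44) = 0.
Total collected = 0 + 11 + 5 + 0 = 16.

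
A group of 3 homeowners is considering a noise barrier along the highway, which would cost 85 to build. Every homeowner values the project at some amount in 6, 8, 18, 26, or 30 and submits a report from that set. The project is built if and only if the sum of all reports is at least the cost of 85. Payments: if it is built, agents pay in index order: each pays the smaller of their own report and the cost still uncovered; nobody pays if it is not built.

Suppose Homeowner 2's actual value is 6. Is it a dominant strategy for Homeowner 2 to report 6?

Yes

Check each profile of the others' reports and compare truth against every alternative report.
Others report (6, 6): truth gives 0, best alternative gives 0.
Others report (6, 8): truth gives 0, best alternative gives 0.
Others report (6, 18): truth gives 0, best alternative gives 0.
Others report (6, 26): truth gives 0, best alternative gives 0.
Others report (6, 30): truth gives 0, best alternative gives 0.
Others report (8, 6): truth gives 0, best alternative gives 0.
(Remaining 19 profiles checked similarly; truth is weakly best in each.)
In every case the truthful report is at least as good as any alternative, so it is a dominant strategy.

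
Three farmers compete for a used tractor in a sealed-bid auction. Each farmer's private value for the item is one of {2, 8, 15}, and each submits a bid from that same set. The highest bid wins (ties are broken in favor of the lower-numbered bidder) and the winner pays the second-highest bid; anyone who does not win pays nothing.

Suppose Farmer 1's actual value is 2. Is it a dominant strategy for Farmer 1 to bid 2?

Yes

Check each profile of the others' bids and compare truth against every alternative bid.
Others bid (2, 8): truth gives 0, best alternative gives -6.
Others bid (8, 2): truth gives 0, best alternative gives -6.
Others bid (8, 8): truth gives 0, best alternative gives -6.
Others bid (2, 2): truth gives 0, best alternative gives 0.
Others bid (2, 15): truth gives 0, best alternative gives 0.
Others bid (8, 15): truth gives 0, best alternative gives 0.
(Remaining 3 profiles checked similarly; truth is weakly best in each.)
In every case the truthful bid is at least as good as any alternative, so it is a dominant strategy.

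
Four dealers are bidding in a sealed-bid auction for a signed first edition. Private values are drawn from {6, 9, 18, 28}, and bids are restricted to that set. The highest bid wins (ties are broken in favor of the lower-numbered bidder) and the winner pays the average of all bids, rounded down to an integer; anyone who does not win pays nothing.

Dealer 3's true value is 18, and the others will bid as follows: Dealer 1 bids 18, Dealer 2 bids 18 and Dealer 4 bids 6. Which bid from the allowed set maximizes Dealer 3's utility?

28

Bid 6: loses, pays 0, utility 0.
Bid 9: loses, pays 0, utility 0.
Bid 18: loses, pays 0, utility 0.
Bid 28: wins, pays 17, utility 18 - 17 = 1.
The best choice is 28 with utility 1.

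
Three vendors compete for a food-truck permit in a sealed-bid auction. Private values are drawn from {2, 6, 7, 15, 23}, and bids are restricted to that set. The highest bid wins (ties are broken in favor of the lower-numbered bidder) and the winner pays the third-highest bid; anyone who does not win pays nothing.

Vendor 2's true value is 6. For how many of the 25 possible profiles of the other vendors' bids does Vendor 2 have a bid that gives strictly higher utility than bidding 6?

Others bid (2, 7): truth gives 0; bid 7 gives 4 > 0. Violating.
Others bid (2, 15): truth gives 0; bid 15 gives 4 > 0. Violating.
Others bid (2, 23): truth gives 0; bid 23 gives 4 > 0. Violating.
Others bid (6, 2): truth gives 0; bid 7 gives 4 > 0. Violating.
Others bid (2, 2): truth gives 4; no alternative beats it.
Others bid (2, 6): truth gives 4; no alternative beats it.
(Checking all 25 profiles: 6 have a profitable deviation, 19 do not.)

6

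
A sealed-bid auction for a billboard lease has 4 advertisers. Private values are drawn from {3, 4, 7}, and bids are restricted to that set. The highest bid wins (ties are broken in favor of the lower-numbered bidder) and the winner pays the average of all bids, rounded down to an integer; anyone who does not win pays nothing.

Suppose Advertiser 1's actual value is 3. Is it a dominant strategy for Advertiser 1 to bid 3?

Check each profile of the others' bids and compare truth against every alternative bid.
Others bid (4, 4, 4): truth gives 0, best alternative gives -1.
Others bid (3, 3, 3): truth gives 0, best alternative gives 0.
Others bid (3, 3, 4): truth gives 0, best alternative gives 0.
Others bid (3, 3, 7): truth gives 0, best alternative gives 0.
Others bid (3, 4, 3): truth gives 0, best alternative gives 0.
Others bid (3, 4, 4): truth gives 0, best alternative gives 0.
(Remaining 21 profiles checked similarly; truth is weakly best in each.)
In every case the truthful bid is at least as good as any alternative, so it is a dominant strategy.

Yes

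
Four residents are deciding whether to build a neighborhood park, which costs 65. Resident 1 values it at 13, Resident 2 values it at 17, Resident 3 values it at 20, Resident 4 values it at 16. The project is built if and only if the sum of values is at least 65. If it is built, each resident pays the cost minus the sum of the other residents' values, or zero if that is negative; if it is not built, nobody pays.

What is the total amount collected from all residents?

62

Total value 66 ≥ cost 65, so it is built.
Resident 1: others sum to 53; max(0, 65 - 53) = 12.
Resident 2: others sum to 49; max(0, 65 - 49) = 16.
Resident 3: others sum to 46; max(0, 65 - 46) = 19.
Resident 4: others sum to 50; max(0, 65 - 50) = 15.
Total collected = 12 + 16 + 19 + 15 = 62.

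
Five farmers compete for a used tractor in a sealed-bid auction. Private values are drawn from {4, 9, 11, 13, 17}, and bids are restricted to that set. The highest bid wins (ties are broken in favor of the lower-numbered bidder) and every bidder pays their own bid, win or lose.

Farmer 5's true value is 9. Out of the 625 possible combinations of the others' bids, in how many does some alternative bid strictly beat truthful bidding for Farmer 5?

Others bid (4, 4, 4, 9): truth gives -9; bid 11 gives -2 > -9. Violating.
Others bid (4, 4, 4, 11): truth gives -9; bid 4 gives -4 > -9. Violating.
Others bid (4, 4, 4, 13): truth gives -9; bid 4 gives -4 > -9. Violating.
Others bid (4, 4, 4, 17): truth gives -9; bid 4 gives -4 > -9. Violating.
Others bid (4, 4, 4, 4): truth gives 0; no alternative beats it.
(Checking all 625 profiles: 624 have a profitable deviation, 1 does not.)

624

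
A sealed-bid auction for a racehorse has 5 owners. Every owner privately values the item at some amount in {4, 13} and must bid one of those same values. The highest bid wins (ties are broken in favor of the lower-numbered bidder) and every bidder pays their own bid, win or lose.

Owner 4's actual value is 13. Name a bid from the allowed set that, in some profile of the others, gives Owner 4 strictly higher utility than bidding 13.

Suppose Owner 1 bids 4, Owner 2 bids 4, Owner 3 bids 13 and Owner 5 bids 4.
Bid 13: loses but pays 13, utility -13.
Bid 4: loses but pays 4, utility -4.
So bidding 4 beats truth here (-4 > -13).

4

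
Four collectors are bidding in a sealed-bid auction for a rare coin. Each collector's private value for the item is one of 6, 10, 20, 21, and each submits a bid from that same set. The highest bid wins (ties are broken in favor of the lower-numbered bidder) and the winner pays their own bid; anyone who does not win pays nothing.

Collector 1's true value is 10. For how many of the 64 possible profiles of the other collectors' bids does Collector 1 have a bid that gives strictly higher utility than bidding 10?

Others bid (6, 6, 6): truth gives 0; bid 6 gives 4 > 0. Violating.
Others bid (6, 6, 10): truth gives 0; no alternative beats it.
Others bid (6, 6, 20): truth gives 0; no alternative beats it.
(Checking all 64 profiles: 1 has a profitable deviation, 63 do not.)

1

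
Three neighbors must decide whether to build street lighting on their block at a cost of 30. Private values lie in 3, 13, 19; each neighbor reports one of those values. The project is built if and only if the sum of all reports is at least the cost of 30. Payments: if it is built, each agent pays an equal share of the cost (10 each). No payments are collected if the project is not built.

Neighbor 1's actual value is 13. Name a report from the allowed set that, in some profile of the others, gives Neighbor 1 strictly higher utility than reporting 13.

19

Suppose Neighbor 2 reports 3 and Neighbor 3 reports 13.
Report 13: project not built, utility 0.
Report 19: project built, pays 10, utility 13 - 10 = 3.
So reporting 19 beats truth here (3 > 0).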